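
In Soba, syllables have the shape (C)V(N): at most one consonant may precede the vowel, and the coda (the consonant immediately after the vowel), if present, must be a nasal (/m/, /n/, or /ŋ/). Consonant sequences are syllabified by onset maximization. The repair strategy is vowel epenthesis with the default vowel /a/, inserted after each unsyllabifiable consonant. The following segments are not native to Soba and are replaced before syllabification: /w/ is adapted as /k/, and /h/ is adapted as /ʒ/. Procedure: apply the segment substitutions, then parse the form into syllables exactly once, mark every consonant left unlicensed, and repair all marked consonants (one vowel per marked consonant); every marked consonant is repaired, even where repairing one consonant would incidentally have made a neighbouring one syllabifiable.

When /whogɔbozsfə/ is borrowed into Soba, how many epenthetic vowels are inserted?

3

After substitution the input is /kʒogɔbozsfə/.
The unsyllabifiable consonants are /k/, /z/, /s/; each receives one epenthetic vowel.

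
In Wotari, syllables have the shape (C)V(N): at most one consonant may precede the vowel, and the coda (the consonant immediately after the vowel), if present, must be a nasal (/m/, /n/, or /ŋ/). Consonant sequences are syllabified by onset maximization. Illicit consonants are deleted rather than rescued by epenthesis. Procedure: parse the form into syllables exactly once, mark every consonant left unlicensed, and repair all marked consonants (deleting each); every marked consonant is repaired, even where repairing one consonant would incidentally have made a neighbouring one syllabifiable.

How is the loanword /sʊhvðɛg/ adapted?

sʊðɛ

Under (C)V(N), the unsyllabifiable consonants are /h/, /v/, /g/ (only a nasal (/m/, /n/, or /ŋ/) is licensed in coda position; onsets are limited to one consonant).
Deletion applies to /h/, /v/, /g/.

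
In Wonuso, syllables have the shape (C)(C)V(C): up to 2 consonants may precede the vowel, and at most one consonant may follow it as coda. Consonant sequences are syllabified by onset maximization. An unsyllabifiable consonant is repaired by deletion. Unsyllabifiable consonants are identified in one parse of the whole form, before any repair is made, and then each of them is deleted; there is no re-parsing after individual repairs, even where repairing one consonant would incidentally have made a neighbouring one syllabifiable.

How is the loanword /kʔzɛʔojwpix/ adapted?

ʔzɛʔojwpix

Syllabifying with onset maximization leaves /k/ stranded (at most one coda consonant is licensed; onsets may contain at most 2 consonants).
Each unlicensed consonant is deleted: /k/.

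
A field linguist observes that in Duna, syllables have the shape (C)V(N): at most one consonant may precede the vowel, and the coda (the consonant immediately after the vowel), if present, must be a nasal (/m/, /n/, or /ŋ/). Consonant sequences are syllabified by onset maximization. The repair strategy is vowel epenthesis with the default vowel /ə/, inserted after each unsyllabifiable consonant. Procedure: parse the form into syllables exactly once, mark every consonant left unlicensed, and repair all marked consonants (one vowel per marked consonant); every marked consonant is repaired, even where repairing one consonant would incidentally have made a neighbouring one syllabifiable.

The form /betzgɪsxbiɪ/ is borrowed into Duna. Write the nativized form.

Under (C)V(N), the unsyllabifiable consonants are /t/, /z/, /s/, /x/ (only a nasal (/m/, /n/, or /ŋ/) is licensed in coda position; onsets are limited to one consonant).
Inserting the epenthetic vowel yields /t/ → /tə/, /z/ → /zə/, /s/ → /sə/, /x/ → /xə/.

betəzəgɪsəxəbiɪ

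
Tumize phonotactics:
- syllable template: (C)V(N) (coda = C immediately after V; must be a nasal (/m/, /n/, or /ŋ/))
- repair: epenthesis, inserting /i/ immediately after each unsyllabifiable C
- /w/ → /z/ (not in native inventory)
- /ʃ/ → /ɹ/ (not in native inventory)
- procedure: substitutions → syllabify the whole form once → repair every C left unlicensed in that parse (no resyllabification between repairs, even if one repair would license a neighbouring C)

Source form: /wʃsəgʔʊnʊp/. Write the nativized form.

ziɹisəgiʔʊnʊpi

Substitution: /w/ → /z/, /ʃ/ → /ɹ/, giving /zɹsəgʔʊnʊp/.
Syllabifying with onset maximization leaves /z/, /ɹ/, /g/, /p/ stranded (only a nasal (/m/, /n/, or /ŋ/) is licensed in coda position; onsets are limited to one consonant).
Inserting the epenthetic vowel yields /z/ → /zi/, /ɹ/ → /ɹi/, /g/ → /gi/, /p/ → /pi/.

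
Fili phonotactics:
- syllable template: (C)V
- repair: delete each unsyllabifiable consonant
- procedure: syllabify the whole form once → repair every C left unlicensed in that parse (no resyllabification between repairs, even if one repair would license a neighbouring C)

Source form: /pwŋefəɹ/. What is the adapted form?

The consonants /p/, /w/, /ɹ/ cannot be parsed into a legal (C)V syllable (no codas are permitted; onsets are limited to one consonant).
Each unlicensed consonant is deleted: /p/, /w/, /ɹ/.

ŋefə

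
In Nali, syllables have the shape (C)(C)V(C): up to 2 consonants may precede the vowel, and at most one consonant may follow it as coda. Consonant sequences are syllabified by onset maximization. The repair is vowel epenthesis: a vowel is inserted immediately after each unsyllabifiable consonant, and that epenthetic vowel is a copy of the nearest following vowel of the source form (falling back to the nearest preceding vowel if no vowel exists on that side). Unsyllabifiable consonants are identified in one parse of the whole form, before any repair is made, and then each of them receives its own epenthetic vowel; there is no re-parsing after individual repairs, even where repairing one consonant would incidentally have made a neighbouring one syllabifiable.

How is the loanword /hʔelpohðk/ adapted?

Under (C)(C)V(C), the unsyllabifiable consonants are /ð/, /k/ (at most one coda consonant is licensed; onsets may contain at most 2 consonants).
Inserting the epenthetic vowel yields /ð/ → /ðo/, /k/ → /ko/.

hʔelpohðoko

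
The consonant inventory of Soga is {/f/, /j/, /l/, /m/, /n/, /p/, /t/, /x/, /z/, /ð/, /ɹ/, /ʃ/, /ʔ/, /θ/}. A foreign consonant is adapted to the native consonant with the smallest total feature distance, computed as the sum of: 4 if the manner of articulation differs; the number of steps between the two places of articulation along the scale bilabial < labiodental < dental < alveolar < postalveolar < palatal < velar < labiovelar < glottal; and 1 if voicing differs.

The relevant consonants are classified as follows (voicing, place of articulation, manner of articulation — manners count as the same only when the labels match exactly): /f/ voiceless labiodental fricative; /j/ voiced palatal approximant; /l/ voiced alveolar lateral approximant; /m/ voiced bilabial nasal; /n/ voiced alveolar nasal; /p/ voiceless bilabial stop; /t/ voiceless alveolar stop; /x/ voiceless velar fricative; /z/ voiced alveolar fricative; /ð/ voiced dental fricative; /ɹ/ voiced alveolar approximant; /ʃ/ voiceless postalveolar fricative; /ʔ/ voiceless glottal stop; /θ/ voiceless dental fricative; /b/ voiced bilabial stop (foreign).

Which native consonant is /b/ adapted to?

p

/p/ is closest: same manner (stop), place distance 0 (bilabial→bilabial), voicing differs (+1); total 1. Next closest is /m/ at distance 4.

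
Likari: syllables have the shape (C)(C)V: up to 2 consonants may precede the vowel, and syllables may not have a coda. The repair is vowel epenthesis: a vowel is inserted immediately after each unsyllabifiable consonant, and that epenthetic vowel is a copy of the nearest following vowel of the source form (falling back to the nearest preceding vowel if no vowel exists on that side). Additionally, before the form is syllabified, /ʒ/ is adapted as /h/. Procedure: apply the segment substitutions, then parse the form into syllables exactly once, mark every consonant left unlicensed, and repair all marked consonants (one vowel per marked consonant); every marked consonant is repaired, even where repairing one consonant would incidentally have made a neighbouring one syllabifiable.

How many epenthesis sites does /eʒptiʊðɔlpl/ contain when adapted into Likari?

After substitution the input is /ehptiʊðɔlpl/.
The unsyllabifiable consonants are /h/, /l/, /p/, /l/; each receives one epenthetic vowel.

4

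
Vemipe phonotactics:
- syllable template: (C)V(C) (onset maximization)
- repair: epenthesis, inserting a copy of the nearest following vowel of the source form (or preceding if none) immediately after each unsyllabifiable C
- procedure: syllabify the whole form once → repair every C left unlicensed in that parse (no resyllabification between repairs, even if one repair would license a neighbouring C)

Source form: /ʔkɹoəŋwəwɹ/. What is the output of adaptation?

Under (C)V(C), the unsyllabifiable consonants are /ʔ/, /k/, /ɹ/ (at most one coda consonant is licensed; onsets are limited to one consonant).
Inserting the epenthetic vowel yields /ʔ/ → /ʔo/, /k/ → /ko/, /ɹ/ → /ɹə/.

ʔokoɹoəŋwəwɹə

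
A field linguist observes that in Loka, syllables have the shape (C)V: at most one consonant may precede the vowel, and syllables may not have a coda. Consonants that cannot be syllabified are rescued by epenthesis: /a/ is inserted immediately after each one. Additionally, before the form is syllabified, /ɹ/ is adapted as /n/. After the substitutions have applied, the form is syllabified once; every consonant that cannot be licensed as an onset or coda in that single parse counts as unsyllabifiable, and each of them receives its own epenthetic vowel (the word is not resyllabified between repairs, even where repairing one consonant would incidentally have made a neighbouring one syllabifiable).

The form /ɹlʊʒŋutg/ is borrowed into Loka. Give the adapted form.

nalʊʒaŋutaga

Substitution: /ɹ/ → /n/, giving /nlʊʒŋutg/.
Syllabifying with onset maximization leaves /n/, /ʒ/, /t/, /g/ stranded (no codas are permitted; onsets are limited to one consonant).
Inserting the epenthetic vowel yields /n/ → /na/, /ʒ/ → /ʒa/, /t/ → /ta/, /g/ → /ga/.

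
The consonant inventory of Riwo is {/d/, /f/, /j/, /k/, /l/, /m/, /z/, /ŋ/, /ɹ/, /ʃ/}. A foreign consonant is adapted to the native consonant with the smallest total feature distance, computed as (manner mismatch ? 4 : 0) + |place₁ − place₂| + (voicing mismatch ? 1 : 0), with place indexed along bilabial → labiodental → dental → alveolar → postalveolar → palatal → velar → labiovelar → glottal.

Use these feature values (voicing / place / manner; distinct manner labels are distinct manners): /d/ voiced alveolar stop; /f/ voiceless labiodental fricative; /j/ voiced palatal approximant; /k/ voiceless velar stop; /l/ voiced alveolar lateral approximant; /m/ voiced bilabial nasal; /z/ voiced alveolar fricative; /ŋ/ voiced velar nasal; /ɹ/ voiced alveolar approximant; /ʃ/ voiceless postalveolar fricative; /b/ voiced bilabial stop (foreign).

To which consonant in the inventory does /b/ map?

d

/d/ is closest: same manner (stop), place distance 3 (bilabial→alveolar), same voicing; total 3. Next closest is /m/ at distance 4.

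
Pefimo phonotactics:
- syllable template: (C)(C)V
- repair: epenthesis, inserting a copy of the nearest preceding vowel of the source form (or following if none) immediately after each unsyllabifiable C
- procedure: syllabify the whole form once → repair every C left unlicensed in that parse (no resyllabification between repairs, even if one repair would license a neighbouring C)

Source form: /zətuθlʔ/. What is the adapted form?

zətuθuluʔu

Syllabifying with onset maximization leaves /θ/, /l/, /ʔ/ stranded (no codas are permitted; onsets may contain at most 2 consonants).
Inserting the epenthetic vowel yields /θ/ → /θu/, /l/ → /lu/, /ʔ/ → /ʔu/.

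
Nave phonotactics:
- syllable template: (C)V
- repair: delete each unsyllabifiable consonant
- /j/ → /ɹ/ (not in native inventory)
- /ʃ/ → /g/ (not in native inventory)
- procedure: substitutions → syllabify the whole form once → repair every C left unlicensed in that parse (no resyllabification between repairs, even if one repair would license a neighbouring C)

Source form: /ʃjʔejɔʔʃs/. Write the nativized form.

ʔeɹɔ

Substitution: /ʃ/ → /g/, /j/ → /ɹ/, giving /gɹʔeɹɔʔgs/.
Under (C)V, the unsyllabifiable consonants are /g/, /ɹ/, /ʔ/, /g/, /s/ (no codas are permitted; onsets are limited to one consonant).
Each unlicensed consonant is deleted: /g/, /ɹ/, /ʔ/, /g/, /s/.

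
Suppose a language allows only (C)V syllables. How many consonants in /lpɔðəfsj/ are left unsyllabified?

Syllabifying with onset maximization leaves /l/, /f/, /s/, /j/ stranded (no codas are permitted; onsets are limited to one consonant).

4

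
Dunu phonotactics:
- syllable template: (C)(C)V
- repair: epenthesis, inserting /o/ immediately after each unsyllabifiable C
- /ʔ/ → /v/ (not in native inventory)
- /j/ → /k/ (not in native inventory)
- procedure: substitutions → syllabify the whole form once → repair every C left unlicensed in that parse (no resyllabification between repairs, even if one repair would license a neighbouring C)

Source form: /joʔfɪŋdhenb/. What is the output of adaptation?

Substitution: /j/ → /k/, /ʔ/ → /v/, giving /kovfɪŋdhenb/.
Syllabifying with onset maximization leaves /ŋ/, /n/, /b/ stranded (no codas are permitted; onsets may contain at most 2 consonants).
Inserting the epenthetic vowel yields /ŋ/ → /ŋo/, /n/ → /no/, /b/ → /bo/.

kovfɪŋodhenobo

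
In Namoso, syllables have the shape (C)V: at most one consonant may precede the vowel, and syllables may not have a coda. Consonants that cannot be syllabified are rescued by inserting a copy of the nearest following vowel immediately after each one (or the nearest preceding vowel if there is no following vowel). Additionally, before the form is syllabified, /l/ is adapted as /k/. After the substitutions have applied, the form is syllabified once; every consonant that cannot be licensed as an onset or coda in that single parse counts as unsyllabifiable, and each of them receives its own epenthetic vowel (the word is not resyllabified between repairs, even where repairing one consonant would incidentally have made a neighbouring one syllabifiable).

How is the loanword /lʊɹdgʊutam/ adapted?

Substitution: /l/ → /k/, giving /kʊɹdgʊutam/.
The consonants /ɹ/, /d/, /m/ cannot be parsed into a legal (C)V syllable (no codas are permitted; onsets are limited to one consonant).
Each unlicensed consonant becomes the onset of a new syllable: /ɹ/ → /ɹʊ/, /d/ → /dʊ/, /m/ → /ma/.

kʊɹʊdʊgʊutama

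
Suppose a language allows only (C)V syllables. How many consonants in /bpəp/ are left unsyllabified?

The consonants /b/, /p/ cannot be parsed into a legal (C)V syllable (no codas are permitted; onsets are limited to one consonant).

2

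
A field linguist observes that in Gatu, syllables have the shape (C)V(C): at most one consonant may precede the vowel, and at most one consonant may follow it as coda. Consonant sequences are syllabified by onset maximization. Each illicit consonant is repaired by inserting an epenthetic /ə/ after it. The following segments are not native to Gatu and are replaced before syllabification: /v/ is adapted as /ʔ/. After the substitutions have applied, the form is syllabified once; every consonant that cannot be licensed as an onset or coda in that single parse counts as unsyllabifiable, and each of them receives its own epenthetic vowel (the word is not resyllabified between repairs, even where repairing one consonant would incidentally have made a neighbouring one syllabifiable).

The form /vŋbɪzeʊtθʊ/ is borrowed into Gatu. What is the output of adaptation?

Substitution: /v/ → /ʔ/, giving /ʔŋbɪzeʊtθʊ/.
Under (C)V(C), the unsyllabifiable consonants are /ʔ/, /ŋ/ (at most one coda consonant is licensed; onsets are limited to one consonant).
Epenthesis after each stranded consonant: /ʔ/ → /ʔə/, /ŋ/ → /ŋə/.

ʔəŋəbɪzeʊtθʊ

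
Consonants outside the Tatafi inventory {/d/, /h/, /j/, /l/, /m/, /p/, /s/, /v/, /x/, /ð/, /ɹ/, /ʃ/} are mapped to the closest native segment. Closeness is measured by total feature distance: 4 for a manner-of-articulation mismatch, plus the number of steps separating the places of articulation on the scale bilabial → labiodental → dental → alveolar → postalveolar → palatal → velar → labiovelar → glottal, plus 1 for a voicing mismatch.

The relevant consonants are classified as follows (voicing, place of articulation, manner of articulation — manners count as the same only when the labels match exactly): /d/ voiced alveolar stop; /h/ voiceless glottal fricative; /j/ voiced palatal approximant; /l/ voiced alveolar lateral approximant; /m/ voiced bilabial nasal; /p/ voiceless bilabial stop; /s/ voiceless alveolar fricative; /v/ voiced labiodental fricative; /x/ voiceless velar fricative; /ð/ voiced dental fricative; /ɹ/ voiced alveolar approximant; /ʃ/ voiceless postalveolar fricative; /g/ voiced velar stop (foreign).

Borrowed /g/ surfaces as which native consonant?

d

/d/ is closest: same manner (stop), place distance 3 (velar→alveolar), same voicing; total 3. Next closest is /j/ at distance 5.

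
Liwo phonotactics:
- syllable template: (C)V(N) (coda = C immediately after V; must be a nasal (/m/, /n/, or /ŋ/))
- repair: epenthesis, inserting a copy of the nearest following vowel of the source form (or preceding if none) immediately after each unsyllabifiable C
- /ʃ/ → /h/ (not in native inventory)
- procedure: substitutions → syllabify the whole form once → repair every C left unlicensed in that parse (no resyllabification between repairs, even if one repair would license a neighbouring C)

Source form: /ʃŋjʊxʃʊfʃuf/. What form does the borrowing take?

Substitution: /ʃ/ → /h/, giving /hŋjʊxhʊfhuf/.
Syllabifying with onset maximization leaves /h/, /ŋ/, /x/, /f/, /f/ stranded (only a nasal (/m/, /n/, or /ŋ/) is licensed in coda position; onsets are limited to one consonant).
Epenthesis after each stranded consonant: /h/ → /hʊ/, /ŋ/ → /ŋʊ/, /x/ → /xʊ/, /f/ → /fu/, /f/ → /fu/.

hʊŋʊjʊxʊhʊfuhufu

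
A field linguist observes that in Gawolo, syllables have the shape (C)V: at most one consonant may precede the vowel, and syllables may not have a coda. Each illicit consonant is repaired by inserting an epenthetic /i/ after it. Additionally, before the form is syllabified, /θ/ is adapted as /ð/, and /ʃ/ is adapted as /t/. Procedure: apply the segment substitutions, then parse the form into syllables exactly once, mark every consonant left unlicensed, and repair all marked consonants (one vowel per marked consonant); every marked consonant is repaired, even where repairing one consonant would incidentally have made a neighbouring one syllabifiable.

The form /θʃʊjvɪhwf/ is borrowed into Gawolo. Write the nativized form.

Substitution: /θ/ → /ð/, /ʃ/ → /t/, giving /ðtʊjvɪhwf/.
Syllabifying with onset maximization leaves /ð/, /j/, /h/, /w/, /f/ stranded (no codas are permitted; onsets are limited to one consonant).
Inserting the epenthetic vowel yields /ð/ → /ði/, /j/ → /ji/, /h/ → /hi/, /w/ → /wi/, /f/ → /fi/.

ðitʊjivɪhiwifi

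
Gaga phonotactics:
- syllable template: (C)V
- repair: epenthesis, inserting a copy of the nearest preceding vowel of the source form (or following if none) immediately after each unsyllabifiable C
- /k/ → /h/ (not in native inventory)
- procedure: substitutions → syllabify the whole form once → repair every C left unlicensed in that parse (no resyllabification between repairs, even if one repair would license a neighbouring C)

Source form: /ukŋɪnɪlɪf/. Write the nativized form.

uhuŋɪnɪlɪfɪ

Substitution: /k/ → /h/, giving /uhŋɪnɪlɪf/.
Syllabifying with onset maximization leaves /h/, /f/ stranded (no codas are permitted; onsets are limited to one consonant).
Each unlicensed consonant becomes the onset of a new syllable: /h/ → /hu/, /f/ → /fɪ/.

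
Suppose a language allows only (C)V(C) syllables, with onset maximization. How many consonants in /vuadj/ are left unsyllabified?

Under (C)V(C), the unsyllabifiable consonants are /j/ (at most one coda consonant is licensed; onsets are limited to one consonant).

1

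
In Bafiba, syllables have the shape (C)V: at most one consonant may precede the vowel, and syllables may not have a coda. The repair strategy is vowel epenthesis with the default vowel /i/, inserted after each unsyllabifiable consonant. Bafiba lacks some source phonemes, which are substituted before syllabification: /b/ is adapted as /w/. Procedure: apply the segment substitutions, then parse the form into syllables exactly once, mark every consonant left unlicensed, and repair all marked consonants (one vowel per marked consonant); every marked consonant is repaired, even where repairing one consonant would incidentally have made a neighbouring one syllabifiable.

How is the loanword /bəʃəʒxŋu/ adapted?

wəʃəʒixiŋu

Substitution: /b/ → /w/, giving /wəʃəʒxŋu/.
Syllabifying with onset maximization leaves /ʒ/, /x/ stranded (no codas are permitted; onsets are limited to one consonant).
Epenthesis after each stranded consonant: /ʒ/ → /ʒi/, /x/ → /xi/.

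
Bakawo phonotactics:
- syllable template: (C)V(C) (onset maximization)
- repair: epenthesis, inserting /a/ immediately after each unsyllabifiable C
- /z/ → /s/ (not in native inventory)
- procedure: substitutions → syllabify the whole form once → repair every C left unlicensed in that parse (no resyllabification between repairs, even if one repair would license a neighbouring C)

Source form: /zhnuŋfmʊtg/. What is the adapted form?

Substitution: /z/ → /s/, giving /shnuŋfmʊtg/.
Syllabifying with onset maximization leaves /s/, /h/, /f/, /g/ stranded (at most one coda consonant is licensed; onsets are limited to one consonant).
Each unlicensed consonant becomes the onset of a new syllable: /s/ → /sa/, /h/ → /ha/, /f/ → /fa/, /g/ → /ga/.

sahanuŋfamʊtga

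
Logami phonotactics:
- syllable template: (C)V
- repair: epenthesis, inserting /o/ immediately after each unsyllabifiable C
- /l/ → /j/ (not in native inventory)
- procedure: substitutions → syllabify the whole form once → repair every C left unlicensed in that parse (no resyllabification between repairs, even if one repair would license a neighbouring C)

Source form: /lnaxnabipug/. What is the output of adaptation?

Substitution: /l/ → /j/, giving /jnaxnabipug/.
Syllabifying with onset maximization leaves /j/, /x/, /g/ stranded (no codas are permitted; onsets are limited to one consonant).
Epenthesis after each stranded consonant: /j/ → /jo/, /x/ → /xo/, /g/ → /go/.

jonaxonabipugo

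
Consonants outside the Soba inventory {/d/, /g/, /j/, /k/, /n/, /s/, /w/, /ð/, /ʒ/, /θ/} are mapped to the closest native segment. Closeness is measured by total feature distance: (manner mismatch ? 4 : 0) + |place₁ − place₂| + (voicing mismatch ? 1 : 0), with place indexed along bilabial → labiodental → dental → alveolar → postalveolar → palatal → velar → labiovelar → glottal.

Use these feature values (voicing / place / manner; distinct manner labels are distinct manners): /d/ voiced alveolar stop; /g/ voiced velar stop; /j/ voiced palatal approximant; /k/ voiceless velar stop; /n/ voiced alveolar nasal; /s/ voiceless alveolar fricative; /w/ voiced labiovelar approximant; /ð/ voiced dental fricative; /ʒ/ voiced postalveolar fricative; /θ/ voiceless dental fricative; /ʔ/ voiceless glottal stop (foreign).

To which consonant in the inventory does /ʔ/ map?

/k/ is closest: same manner (stop), place distance 2 (glottal→velar), same voicing; total 2. Next closest is /g/ at distance 3.

k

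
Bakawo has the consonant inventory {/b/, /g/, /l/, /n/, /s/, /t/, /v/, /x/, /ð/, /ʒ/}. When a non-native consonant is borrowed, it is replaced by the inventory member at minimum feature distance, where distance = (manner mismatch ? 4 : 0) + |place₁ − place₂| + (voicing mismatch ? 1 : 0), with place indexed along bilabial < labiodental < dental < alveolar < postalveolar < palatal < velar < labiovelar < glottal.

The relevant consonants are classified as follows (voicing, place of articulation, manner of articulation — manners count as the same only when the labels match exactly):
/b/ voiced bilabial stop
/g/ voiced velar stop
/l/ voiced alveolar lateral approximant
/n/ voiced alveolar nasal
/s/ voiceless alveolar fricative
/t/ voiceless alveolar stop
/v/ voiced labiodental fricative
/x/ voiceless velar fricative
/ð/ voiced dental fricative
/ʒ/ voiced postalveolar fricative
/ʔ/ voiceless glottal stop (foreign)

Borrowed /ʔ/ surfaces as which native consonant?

/g/ is closest: same manner (stop), place distance 2 (glottal→velar), voicing differs (+1); total 3. Next closest is /t/ at distance 5.

g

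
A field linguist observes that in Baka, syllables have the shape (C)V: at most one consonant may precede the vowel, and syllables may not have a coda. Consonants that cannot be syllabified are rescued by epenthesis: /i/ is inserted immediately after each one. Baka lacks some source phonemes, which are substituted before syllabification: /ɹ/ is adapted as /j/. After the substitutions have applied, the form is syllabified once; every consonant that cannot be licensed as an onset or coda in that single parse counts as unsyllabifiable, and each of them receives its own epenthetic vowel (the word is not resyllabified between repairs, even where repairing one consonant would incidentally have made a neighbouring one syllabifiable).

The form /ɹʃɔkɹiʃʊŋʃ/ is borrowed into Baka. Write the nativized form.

jiʃɔkijiʃʊŋiʃi

Substitution: /ɹ/ → /j/, giving /jʃɔkjiʃʊŋʃ/.
The consonants /j/, /k/, /ŋ/, /ʃ/ cannot be parsed into a legal (C)V syllable (no codas are permitted; onsets are limited to one consonant).
Each unlicensed consonant becomes the onset of a new syllable: /j/ → /ji/, /k/ → /ki/, /ŋ/ → /ŋi/, /ʃ/ → /ʃi/.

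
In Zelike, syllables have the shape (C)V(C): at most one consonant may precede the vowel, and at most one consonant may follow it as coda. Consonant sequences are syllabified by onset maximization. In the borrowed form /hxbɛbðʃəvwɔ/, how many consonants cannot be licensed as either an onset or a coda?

Syllabifying with onset maximization leaves /h/, /x/, /ð/ stranded (at most one coda consonant is licensed; onsets are limited to one consonant).

3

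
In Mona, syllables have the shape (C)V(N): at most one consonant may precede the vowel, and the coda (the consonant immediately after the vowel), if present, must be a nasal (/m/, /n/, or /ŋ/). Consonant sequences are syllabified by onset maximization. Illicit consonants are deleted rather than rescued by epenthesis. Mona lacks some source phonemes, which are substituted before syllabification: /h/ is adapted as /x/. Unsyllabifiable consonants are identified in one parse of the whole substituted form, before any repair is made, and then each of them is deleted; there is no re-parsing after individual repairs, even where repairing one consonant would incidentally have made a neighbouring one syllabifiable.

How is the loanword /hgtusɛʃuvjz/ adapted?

tusɛʃu

Substitution: /h/ → /x/, giving /xgtusɛʃuvjz/.
Under (C)V(N), the unsyllabifiable consonants are /x/, /g/, /v/, /j/, /z/ (only a nasal (/m/, /n/, or /ŋ/) is licensed in coda position; onsets are limited to one consonant).
Deletion applies to /x/, /g/, /v/, /j/, /z/.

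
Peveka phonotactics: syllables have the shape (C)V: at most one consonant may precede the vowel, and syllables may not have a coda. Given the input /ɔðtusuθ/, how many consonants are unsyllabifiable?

2

Syllabifying with onset maximization leaves /ð/, /θ/ stranded (no codas are permitted; onsets are limited to one consonant).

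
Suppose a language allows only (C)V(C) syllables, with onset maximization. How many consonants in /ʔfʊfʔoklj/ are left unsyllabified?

Under (C)V(C), the unsyllabifiable consonants are /ʔ/, /l/, /j/ (at most one coda consonant is licensed; onsets are limited to one consonant).

3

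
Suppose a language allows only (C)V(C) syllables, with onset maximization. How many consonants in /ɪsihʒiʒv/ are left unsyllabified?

The consonants /v/ cannot be parsed into a legal (C)V(C) syllable (at most one coda consonant is licensed; onsets are limited to one consonant).

1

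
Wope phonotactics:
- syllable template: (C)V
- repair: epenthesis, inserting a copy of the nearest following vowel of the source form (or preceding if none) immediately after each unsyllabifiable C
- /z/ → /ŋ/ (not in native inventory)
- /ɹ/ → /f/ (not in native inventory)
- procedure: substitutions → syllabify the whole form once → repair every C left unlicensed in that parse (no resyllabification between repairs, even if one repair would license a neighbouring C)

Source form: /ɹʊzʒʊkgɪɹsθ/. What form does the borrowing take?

fʊŋʊʒʊkɪgɪfɪsɪθɪ

Substitution: /ɹ/ → /f/, /z/ → /ŋ/, giving /fʊŋʒʊkgɪfsθ/.
The consonants /ŋ/, /k/, /f/, /s/, /θ/ cannot be parsed into a legal (C)V syllable (no codas are permitted; onsets are limited to one consonant).
Epenthesis after each stranded consonant: /ŋ/ → /ŋʊ/, /k/ → /kɪ/, /f/ → /fɪ/, /s/ → /sɪ/, /θ/ → /θɪ/.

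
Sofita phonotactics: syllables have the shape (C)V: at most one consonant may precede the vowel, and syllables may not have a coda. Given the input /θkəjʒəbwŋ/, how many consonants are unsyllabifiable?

Syllabifying with onset maximization leaves /θ/, /j/, /b/, /w/, /ŋ/ stranded (no codas are permitted; onsets are limited to one consonant).

5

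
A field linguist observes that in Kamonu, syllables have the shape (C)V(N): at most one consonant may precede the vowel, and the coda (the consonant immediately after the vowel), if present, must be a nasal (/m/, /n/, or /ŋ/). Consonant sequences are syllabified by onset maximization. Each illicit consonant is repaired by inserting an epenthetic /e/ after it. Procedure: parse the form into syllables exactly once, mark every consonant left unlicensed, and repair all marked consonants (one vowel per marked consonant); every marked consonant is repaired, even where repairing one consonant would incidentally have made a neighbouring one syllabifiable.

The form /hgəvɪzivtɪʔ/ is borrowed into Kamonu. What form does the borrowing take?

Under (C)V(N), the unsyllabifiable consonants are /h/, /v/, /ʔ/ (only a nasal (/m/, /n/, or /ŋ/) is licensed in coda position; onsets are limited to one consonant).
Epenthesis after each stranded consonant: /h/ → /he/, /v/ → /ve/, /ʔ/ → /ʔe/.

hegəvɪzivetɪʔe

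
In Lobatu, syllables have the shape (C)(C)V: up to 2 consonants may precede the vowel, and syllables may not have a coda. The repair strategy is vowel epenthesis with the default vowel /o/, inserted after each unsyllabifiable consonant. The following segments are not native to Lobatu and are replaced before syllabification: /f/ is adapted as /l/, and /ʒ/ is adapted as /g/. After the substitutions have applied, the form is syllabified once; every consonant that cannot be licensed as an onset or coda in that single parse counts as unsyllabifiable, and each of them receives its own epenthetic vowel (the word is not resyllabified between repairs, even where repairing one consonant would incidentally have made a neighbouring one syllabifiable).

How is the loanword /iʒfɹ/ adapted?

igoloɹo

Substitution: /ʒ/ → /g/, /f/ → /l/, giving /iglɹ/.
Under (C)(C)V, the unsyllabifiable consonants are /g/, /l/, /ɹ/ (no codas are permitted; onsets may contain at most 2 consonants).
Inserting the epenthetic vowel yields /g/ → /go/, /l/ → /lo/, /ɹ/ → /ɹo/.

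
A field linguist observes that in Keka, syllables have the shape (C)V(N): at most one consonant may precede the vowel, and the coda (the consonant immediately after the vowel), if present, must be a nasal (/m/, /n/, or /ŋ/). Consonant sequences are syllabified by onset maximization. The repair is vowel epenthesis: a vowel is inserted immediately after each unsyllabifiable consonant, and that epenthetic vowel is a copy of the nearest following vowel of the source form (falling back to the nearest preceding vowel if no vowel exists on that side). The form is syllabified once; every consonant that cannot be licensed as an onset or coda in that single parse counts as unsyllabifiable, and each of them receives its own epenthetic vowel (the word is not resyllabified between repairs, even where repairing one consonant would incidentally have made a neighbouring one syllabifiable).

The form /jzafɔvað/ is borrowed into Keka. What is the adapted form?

jazafɔvaða

Syllabifying with onset maximization leaves /j/, /ð/ stranded (only a nasal (/m/, /n/, or /ŋ/) is licensed in coda position; onsets are limited to one consonant).
Inserting the epenthetic vowel yields /j/ → /ja/, /ð/ → /ða/.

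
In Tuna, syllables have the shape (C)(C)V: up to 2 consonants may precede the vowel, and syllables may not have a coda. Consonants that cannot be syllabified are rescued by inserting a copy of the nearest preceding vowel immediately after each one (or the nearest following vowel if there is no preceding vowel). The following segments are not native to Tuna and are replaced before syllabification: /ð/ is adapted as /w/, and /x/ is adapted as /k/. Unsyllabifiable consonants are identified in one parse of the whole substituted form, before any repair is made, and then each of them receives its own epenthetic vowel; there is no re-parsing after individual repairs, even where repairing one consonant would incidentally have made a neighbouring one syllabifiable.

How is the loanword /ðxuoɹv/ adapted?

wkuoɹovo

Substitution: /ð/ → /w/, /x/ → /k/, giving /wkuoɹv/.
The consonants /ɹ/, /v/ cannot be parsed into a legal (C)(C)V syllable (no codas are permitted; onsets may contain at most 2 consonants).
Epenthesis after each stranded consonant: /ɹ/ → /ɹo/, /v/ → /vo/.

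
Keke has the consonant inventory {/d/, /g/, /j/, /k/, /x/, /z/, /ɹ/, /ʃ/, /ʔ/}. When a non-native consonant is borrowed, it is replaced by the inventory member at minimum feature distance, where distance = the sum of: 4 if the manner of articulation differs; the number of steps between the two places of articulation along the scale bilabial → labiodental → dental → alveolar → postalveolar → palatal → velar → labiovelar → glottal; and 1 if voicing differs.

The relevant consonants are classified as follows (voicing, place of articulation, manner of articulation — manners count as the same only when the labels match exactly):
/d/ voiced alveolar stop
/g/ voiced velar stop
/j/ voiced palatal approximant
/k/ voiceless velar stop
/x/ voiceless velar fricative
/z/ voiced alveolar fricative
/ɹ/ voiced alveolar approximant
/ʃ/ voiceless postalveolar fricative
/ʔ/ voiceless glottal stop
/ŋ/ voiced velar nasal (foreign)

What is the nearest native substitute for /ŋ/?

g

/g/ is closest: manner differs (nasal→stop, +4), place distance 0 (velar→velar), same voicing; total 4. Next closest is /j/ at distance 5.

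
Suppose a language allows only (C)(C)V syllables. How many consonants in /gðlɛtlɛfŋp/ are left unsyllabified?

4

Under (C)(C)V, the unsyllabifiable consonants are /g/, /f/, /ŋ/, /p/ (no codas are permitted; onsets may contain at most 2 consonants).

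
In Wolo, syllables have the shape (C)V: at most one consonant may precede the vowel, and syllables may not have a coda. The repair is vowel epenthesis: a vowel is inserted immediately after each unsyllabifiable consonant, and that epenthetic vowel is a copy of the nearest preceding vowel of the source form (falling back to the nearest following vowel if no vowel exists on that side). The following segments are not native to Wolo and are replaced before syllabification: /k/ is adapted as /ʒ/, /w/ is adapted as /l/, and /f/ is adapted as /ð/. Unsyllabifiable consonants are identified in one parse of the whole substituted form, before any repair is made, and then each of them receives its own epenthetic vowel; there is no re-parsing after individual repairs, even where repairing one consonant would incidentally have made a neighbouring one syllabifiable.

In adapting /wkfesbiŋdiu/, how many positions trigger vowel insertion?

4

After substitution the input is /lʒðesbiŋdiu/.
The unsyllabifiable consonants are /l/, /ʒ/, /s/, /ŋ/; each receives one epenthetic vowel.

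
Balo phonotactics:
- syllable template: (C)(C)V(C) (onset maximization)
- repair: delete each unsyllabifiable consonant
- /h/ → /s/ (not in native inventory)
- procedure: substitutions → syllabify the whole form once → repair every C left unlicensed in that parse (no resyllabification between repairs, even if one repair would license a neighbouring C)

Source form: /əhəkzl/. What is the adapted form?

Substitution: /h/ → /s/, giving /əsəkzl/.
Syllabifying with onset maximization leaves /z/, /l/ stranded (at most one coda consonant is licensed; onsets may contain at most 2 consonants).
Deletion applies to /z/, /l/.

əsək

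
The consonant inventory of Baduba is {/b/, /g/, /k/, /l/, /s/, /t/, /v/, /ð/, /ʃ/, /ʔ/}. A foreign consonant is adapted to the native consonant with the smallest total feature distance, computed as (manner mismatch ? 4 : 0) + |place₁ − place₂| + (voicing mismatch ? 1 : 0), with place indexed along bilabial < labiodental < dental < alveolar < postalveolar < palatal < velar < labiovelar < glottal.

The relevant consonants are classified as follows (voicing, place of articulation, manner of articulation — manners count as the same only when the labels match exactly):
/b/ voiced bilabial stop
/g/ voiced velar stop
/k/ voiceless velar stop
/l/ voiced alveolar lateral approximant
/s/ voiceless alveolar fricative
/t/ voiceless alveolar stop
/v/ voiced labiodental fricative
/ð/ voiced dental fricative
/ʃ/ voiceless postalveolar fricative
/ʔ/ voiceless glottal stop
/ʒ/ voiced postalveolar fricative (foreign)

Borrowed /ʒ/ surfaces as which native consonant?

ʃ

/ʃ/ is closest: same manner (fricative), place distance 0 (postalveolar→postalveolar), voicing differs (+1); total 1. Next closest is /s/ at distance 2.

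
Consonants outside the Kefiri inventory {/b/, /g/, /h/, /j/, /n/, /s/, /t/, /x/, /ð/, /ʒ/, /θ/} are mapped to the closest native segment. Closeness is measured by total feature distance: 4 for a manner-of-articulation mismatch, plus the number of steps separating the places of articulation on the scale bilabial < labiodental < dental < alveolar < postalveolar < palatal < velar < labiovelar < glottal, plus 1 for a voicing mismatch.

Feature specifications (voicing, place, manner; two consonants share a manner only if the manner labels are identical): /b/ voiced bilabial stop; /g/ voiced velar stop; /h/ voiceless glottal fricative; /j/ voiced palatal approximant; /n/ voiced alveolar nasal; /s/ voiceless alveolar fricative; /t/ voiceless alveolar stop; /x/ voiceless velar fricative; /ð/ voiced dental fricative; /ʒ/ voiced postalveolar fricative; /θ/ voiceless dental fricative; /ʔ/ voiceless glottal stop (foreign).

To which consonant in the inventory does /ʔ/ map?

/g/ is closest: same manner (stop), place distance 2 (glottal→velar), voicing differs (+1); total 3. Next closest is /h/ at distance 4.

g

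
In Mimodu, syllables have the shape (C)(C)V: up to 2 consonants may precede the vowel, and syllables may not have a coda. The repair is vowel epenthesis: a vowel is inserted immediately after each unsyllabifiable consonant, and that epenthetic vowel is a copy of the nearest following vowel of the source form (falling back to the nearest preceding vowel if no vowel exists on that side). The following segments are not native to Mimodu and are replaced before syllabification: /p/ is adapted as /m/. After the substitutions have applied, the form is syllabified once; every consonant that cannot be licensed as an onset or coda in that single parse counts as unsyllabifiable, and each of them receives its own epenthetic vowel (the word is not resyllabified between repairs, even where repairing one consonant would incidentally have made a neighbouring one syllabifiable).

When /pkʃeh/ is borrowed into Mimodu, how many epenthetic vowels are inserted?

After substitution the input is /mkʃeh/.
The unsyllabifiable consonants are /m/, /h/; each receives one epenthetic vowel.

2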